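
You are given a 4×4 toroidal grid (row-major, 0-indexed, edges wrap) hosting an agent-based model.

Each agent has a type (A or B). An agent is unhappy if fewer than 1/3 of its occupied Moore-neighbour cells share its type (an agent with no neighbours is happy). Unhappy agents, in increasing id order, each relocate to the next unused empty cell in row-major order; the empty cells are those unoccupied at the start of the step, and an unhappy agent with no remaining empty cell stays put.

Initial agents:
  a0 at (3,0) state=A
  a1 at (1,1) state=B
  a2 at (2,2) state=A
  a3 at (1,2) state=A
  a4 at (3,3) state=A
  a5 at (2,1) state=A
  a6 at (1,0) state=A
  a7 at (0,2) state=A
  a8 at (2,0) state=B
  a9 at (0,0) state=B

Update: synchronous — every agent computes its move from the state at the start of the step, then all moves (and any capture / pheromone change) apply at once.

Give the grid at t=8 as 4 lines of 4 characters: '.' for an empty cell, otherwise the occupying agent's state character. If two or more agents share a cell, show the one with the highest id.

t=1: a0@(3,0):A a1@(0,1):B a2@(2,2):A a3@(1,2):A a4@(3,3):A a5@(2,1):A a6@(0,3):A a7@(0,2):A a8@(1,3):B a9@(2,3):B
t=2: a0@(3,0):A a1@(0,0):B a2@(2,2):A a3@(1,2):A a4@(3,3):A a5@(2,1):A a6@(0,3):A a7@(0,2):A a8@(1,0):B a9@(1,1):B
t=3: (unchanged — steady state)

B.AA
BBA.
.AA.
A..A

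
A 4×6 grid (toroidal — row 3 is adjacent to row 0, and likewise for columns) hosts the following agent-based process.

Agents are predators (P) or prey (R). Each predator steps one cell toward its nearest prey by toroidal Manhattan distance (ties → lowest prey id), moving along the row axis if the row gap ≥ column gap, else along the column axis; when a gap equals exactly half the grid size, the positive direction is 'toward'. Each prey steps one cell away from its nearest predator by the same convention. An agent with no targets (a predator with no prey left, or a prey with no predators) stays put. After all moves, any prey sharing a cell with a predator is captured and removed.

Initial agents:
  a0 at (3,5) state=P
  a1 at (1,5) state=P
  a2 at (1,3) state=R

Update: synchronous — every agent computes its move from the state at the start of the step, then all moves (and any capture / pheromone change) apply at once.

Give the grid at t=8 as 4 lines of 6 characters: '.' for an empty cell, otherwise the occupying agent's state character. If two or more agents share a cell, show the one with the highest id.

t=1: a0@(0,5):P a1@(1,4):P a2@(1,2):R
t=2: a0@(0,0):P a1@(1,3):P a2@(1,1):R
t=3: a0@(1,0):P a1@(1,2):P a2@(2,1):R
t=4: a0@(2,0):P a1@(2,2):P a2@(3,1):R
t=5: a0@(3,0):P a1@(3,2):P a2@(0,1):R
t=6: a0@(0,0):P a1@(0,2):P a2@(1,1):R
t=7: a0@(1,0):P a1@(1,2):P a2@(2,1):R
t=8: a0@(2,0):P a1@(2,2):P a2@(3,1):R

......
......
P.P...
.R....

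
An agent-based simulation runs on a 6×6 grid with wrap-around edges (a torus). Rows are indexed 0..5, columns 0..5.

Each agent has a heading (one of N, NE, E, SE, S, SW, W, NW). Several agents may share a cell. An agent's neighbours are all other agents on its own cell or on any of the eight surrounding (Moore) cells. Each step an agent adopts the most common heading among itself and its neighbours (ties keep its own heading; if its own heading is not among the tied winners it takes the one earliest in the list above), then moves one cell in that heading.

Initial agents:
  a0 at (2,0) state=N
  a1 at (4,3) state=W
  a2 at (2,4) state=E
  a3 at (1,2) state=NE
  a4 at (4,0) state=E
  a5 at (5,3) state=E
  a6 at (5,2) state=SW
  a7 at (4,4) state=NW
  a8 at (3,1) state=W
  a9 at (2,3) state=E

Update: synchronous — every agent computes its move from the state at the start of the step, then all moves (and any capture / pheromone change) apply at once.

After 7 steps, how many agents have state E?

t=1: a0@(1,0):N a1@(4,2):W a2@(2,5):E a3@(0,3):NE a4@(4,1):E a5@(5,4):E a6@(0,1):SW a7@(3,3):NW a8@(3,0):W a9@(2,4):E
t=2: a0@(0,0):N a1@(4,1):W a2@(2,0):E a3@(5,4):NE a4@(4,0):W a5@(5,5):E a6@(1,0):SW a7@(2,2):NW a8@(3,1):E a9@(2,5):E
t=3: a0@(5,0):N a1@(4,0):W a2@(2,1):E a3@(4,5):NE a4@(4,5):W a5@(5,0):E a6@(1,1):E a7@(1,1):NW a8@(3,2):E a9@(2,0):E
t=4: a0@(5,5):W a1@(4,5):W a2@(2,2):E a3@(4,4):W a4@(4,4):W a5@(5,5):W a6@(1,2):E a7@(1,2):E a8@(3,3):E a9@(2,1):E
t=5: a0@(5,4):W a1@(4,4):W a2@(2,3):E a3@(4,3):W a4@(4,3):W a5@(5,4):W a6@(1,3):E a7@(1,3):E a8@(3,4):E a9@(2,2):E
t=6: a0@(5,3):W a1@(4,3):W a2@(2,4):E a3@(4,2):W a4@(4,2):W a5@(5,3):W a6@(1,4):E a7@(1,4):E a8@(3,3):W a9@(2,3):E
t=7: a0@(5,2):W a1@(4,2):W a2@(2,5):E a3@(4,1):W a4@(4,1):W a5@(5,2):W a6@(1,5):E a7@(1,5):E a8@(3,2):W a9@(2,4):E

4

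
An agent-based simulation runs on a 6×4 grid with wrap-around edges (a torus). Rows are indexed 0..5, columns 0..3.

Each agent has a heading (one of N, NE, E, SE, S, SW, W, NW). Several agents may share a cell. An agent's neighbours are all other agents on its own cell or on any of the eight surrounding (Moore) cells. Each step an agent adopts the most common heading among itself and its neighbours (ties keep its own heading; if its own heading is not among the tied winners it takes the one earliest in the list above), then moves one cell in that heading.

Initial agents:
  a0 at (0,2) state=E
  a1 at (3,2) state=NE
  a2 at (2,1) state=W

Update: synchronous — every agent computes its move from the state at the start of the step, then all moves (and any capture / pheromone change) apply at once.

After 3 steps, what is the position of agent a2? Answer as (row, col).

t=1: a0@(0,3):E a1@(2,3):NE a2@(2,0):W
t=2: a0@(0,0):E a1@(1,0):NE a2@(2,3):W
t=3: a0@(0,1):E a1@(0,1):NE a2@(2,2):W

(2, 2)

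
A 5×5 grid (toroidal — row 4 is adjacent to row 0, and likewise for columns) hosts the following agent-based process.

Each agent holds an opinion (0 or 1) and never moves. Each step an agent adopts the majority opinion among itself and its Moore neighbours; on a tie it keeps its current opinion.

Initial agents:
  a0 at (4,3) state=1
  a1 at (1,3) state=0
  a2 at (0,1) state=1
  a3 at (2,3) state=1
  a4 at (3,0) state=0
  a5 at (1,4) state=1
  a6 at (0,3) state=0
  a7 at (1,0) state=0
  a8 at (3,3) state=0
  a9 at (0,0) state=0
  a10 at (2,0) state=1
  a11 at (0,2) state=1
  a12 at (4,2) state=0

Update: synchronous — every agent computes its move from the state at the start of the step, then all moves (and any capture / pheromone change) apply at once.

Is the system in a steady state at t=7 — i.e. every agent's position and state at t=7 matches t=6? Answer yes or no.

yes

t=1: a0@(4,3):0 a1@(1,3):1 a2@(0,1):0 a3@(2,3):1 a4@(3,0):0 a5@(1,4):0 a6@(0,3):0 a7@(1,0):1 a8@(3,3):0 a9@(0,0):0 a10@(2,0):1 a11@(0,2):1 a12@(4,2):0
t=2: a0@(4,3):0 a1@(1,3):1 a2@(0,1):0 a3@(2,3):1 a4@(3,0):0 a5@(1,4):1 a6@(0,3):0 a7@(1,0):0 a8@(3,3):0 a9@(0,0):0 a10@(2,0):1 a11@(0,2):0 a12@(4,2):0
t=3: (unchanged — steady state)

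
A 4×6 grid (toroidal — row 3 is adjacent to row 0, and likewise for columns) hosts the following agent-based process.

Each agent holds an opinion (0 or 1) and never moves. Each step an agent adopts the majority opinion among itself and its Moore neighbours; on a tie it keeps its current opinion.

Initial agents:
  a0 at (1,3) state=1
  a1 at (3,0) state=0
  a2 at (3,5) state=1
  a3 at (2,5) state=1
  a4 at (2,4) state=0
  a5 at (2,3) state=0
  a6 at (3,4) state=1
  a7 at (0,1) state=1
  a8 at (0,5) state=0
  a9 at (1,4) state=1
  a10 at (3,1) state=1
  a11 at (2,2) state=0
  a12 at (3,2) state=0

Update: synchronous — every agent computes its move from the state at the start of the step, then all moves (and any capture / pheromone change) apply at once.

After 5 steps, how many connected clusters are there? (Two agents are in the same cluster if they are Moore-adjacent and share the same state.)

t=1: a0@(1,3):0 a1@(3,0):1 a2@(3,5):1 a3@(2,5):1 a4@(2,4):1 a5@(2,3):0 a6@(3,4):1 a7@(0,1):1 a8@(0,5):1 a9@(1,4):1 a10@(3,1):0 a11@(2,2):0 a12@(3,2):0
t=2: (unchanged — steady state)

2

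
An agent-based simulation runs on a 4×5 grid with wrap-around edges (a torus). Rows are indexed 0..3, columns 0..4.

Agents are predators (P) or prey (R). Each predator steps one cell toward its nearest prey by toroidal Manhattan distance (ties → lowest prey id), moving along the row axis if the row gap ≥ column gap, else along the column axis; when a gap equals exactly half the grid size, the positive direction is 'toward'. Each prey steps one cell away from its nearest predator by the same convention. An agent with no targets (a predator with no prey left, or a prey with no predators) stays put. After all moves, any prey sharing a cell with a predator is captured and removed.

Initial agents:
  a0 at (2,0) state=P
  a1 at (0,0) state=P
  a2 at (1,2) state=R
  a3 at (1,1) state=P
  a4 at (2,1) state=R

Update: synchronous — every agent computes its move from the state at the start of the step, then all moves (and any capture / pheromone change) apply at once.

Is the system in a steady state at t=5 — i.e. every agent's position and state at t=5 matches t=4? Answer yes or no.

no

t=1: a0@(2,1):P a1@(0,1):P a2@(1,3):R a3@(1,2):P a4@(2,2):R
t=2: a0@(2,2):P a1@(0,2):P a2@(1,4):R a3@(1,3):P a4@(2,3):R
t=3: a0@(2,3):P a1@(0,3):P a2@(1,0):R a3@(1,4):P a4@(2,4):R
t=4: a0@(2,4):P a1@(0,4):P a2@(1,1):R a3@(1,0):P a4@(2,0):R
t=5: a0@(2,0):P a1@(0,0):P a2@(1,2):R a3@(1,1):P a4@(2,1):R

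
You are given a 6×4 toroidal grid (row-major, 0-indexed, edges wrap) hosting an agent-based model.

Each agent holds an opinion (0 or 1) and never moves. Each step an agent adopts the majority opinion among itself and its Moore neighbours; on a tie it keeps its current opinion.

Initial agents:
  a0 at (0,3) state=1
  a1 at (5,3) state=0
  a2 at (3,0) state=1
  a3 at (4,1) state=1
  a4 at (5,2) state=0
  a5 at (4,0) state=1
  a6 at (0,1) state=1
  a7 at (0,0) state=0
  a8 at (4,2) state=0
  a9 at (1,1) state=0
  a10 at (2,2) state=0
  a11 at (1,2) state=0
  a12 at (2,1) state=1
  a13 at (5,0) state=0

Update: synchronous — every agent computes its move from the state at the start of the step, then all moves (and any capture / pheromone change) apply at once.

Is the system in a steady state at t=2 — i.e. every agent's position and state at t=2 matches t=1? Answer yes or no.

t=1: a0@(0,3):0 a1@(5,3):0 a2@(3,0):1 a3@(4,1):1 a4@(5,2):0 a5@(4,0):1 a6@(0,1):0 a7@(0,0):0 a8@(4,2):0 a9@(1,1):0 a10@(2,2):0 a11@(1,2):0 a12@(2,1):0 a13@(5,0):1
t=2: a0@(0,3):0 a1@(5,3):0 a2@(3,0):1 a3@(4,1):1 a4@(5,2):0 a5@(4,0):1 a6@(0,1):0 a7@(0,0):0 a8@(4,2):0 a9@(1,1):0 a10@(2,2):0 a11@(1,2):0 a12@(2,1):0 a13@(5,0):0

no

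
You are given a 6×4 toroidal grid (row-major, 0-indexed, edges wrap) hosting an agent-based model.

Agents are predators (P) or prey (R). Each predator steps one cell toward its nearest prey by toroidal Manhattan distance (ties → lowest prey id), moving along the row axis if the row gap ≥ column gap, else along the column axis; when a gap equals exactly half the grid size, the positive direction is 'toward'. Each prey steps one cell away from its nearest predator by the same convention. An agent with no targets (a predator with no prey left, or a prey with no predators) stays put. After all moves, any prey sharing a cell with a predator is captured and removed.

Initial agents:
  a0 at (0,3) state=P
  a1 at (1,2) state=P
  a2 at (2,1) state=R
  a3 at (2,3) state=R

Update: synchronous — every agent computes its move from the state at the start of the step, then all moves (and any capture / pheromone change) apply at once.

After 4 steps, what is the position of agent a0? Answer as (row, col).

(4, 3)

t=1: a0@(1,3):P a1@(2,2):P a2@(3,1):R a3@(3,3):R
t=2: a0@(2,3):P a1@(3,2):P a2@(4,1):R a3@(4,3):R
t=3: a0@(3,3):P a1@(4,2):P a2@(5,1):R a3@(5,3):R
t=4: a0@(4,3):P a1@(5,2):P a2@(0,1):R a3@(0,3):R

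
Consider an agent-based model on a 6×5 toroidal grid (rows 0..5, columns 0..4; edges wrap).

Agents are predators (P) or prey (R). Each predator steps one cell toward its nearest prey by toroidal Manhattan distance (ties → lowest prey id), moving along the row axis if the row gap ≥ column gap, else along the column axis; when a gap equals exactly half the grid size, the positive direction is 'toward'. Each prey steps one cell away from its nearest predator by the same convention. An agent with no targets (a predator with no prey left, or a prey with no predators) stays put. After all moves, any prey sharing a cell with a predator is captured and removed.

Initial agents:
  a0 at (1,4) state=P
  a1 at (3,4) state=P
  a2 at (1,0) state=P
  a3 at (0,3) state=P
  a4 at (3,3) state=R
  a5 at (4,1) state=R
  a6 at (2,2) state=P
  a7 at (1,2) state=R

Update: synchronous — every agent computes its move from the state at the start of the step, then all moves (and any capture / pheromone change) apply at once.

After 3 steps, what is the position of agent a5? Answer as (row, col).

(4, 2)

t=1: a0@(1,3):P a1@(3,3):P a2@(1,1):P a3@(1,3):P a4@(3,2):R a5@(4,2):R a6@(1,2):P a7@(0,2):R
t=2: a0@(0,3):P a1@(3,2):P a2@(0,1):P a3@(0,3):P a4@(3,1):R a5@(5,2):R a6@(0,2):P a7@(5,2):R
t=3: a0@(5,3):P a1@(3,1):P a2@(5,1):P a3@(5,3):P a4@(3,0):R a5@(4,2):R a6@(5,2):P a7@(4,2):R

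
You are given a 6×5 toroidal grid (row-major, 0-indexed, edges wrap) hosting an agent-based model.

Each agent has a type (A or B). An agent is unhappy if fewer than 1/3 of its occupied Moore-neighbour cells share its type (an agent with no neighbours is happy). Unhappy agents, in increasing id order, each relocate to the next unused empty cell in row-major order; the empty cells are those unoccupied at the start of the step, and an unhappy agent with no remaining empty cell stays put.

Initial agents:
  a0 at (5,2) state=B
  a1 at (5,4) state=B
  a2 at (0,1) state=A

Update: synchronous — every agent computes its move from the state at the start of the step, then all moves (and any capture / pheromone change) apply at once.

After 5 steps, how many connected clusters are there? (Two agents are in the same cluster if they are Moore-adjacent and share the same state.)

t=1: a0@(0,0):B a1@(5,4):B a2@(0,2):A
t=2: (unchanged — steady state)

2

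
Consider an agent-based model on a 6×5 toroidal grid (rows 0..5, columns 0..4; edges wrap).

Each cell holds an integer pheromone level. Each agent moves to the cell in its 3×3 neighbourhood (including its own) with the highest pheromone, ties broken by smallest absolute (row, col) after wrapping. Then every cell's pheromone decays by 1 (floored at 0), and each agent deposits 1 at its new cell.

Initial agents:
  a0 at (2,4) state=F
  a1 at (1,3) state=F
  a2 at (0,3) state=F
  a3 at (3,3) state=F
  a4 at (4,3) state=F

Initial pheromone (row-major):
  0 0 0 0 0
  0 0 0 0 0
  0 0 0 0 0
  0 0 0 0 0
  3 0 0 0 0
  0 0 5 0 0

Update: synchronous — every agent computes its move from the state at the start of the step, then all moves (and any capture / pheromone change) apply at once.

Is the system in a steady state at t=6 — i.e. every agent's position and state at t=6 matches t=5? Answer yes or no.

yes

t=1: a0@(1,0) a1@(0,2) a2@(5,2) a3@(2,2) a4@(5,2) | pheromone: 0 0 1 0 0 / 1 0 0 0 0 / 0 0 1 0 0 / 0 0 0 0 0 / 2 0 0 0 0 / 0 0 6 0 0
t=2: a0@(1,0) a1@(5,2) a2@(5,2) a3@(2,2) a4@(5,2) | pheromone: 0 0 0 0 0 / 1 0 0 0 0 / 0 0 1 0 0 / 0 0 0 0 0 / 1 0 0 0 0 / 0 0 8 0 0
t=3: a0@(1,0) a1@(5,2) a2@(5,2) a3@(2,2) a4@(5,2) | pheromone: 0 0 0 0 0 / 1 0 0 0 0 / 0 0 1 0 0 / 0 0 0 0 0 / 0 0 0 0 0 / 0 0 10 0 0
t=4: a0@(1,0) a1@(5,2) a2@(5,2) a3@(2,2) a4@(5,2) | pheromone: 0 0 0 0 0 / 1 0 0 0 0 / 0 0 1 0 0 / 0 0 0 0 0 / 0 0 0 0 0 / 0 0 12 0 0
t=5: a0@(1,0) a1@(5,2) a2@(5,2) a3@(2,2) a4@(5,2) | pheromone: 0 0 0 0 0 / 1 0 0 0 0 / 0 0 1 0 0 / 0 0 0 0 0 / 0 0 0 0 0 / 0 0 14 0 0
t=6: a0@(1,0) a1@(5,2) a2@(5,2) a3@(2,2) a4@(5,2) | pheromone: 0 0 0 0 0 / 1 0 0 0 0 / 0 0 1 0 0 / 0 0 0 0 0 / 0 0 0 0 0 / 0 0 16 0 0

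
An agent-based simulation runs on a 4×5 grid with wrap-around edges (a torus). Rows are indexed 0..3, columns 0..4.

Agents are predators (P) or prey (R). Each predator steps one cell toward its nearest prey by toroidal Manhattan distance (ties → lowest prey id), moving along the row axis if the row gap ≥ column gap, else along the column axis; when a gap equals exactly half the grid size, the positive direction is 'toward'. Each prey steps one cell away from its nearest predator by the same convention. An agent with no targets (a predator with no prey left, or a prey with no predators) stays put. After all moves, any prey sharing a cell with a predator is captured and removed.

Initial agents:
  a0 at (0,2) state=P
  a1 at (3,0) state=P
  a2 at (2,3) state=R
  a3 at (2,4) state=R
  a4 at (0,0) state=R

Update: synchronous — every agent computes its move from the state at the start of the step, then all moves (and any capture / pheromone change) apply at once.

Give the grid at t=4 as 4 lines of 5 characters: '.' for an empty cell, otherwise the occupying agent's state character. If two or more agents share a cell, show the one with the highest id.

t=1: a0@(0,1):P a1@(0,0):P a2@(1,3):R a3@(1,4):R a4@(1,0):R
t=2: a0@(1,1):P a1@(1,0):P a2@(1,4):R a3@(2,4):R a4@(2,0):R
t=3: a0@(1,0):P a1@(1,4):P a2@(1,3):R a3@(3,4):R a4@(3,0):R
t=4: a0@(1,4):P a1@(1,3):P a2@(1,2):R a3@(2,4):R a4@(2,0):R

.....
..RPP
R...R
.....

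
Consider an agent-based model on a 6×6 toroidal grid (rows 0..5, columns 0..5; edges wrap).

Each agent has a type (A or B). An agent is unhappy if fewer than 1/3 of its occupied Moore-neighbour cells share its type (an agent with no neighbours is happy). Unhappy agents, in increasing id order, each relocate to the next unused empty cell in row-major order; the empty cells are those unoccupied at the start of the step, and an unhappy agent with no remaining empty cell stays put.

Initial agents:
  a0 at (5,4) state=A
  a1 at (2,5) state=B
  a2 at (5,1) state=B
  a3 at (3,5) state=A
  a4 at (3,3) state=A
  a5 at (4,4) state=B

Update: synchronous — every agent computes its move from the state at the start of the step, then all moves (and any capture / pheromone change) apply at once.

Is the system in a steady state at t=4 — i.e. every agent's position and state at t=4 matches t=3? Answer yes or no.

no

t=1: a0@(0,0):A a1@(0,1):B a2@(5,1):B a3@(0,2):A a4@(0,3):A a5@(0,4):B
t=2: a0@(0,5):A a1@(0,1):B a2@(5,1):B a3@(0,2):A a4@(0,3):A a5@(1,0):B
t=3: a0@(0,0):A a1@(0,1):B a2@(5,1):B a3@(0,2):A a4@(0,3):A a5@(1,0):B
t=4: a0@(0,4):A a1@(0,1):B a2@(5,1):B a3@(0,2):A a4@(0,3):A a5@(1,0):B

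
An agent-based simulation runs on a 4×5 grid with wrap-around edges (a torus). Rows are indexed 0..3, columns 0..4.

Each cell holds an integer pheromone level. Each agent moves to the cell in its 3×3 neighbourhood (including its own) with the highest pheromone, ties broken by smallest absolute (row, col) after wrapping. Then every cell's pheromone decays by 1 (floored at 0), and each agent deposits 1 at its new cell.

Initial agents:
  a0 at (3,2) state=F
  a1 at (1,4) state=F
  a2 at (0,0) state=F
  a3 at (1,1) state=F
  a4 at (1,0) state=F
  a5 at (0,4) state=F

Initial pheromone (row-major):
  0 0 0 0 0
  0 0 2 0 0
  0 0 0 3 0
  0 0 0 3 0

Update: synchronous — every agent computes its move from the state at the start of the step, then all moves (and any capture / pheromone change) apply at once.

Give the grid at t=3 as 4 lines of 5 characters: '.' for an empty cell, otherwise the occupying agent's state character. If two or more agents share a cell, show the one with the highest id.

F....
.....
...F.
.....

t=1: a0@(2,3) a1@(2,3) a2@(0,0) a3@(1,2) a4@(0,0) a5@(3,3) | pheromone: 2 0 0 0 0 / 0 0 2 0 0 / 0 0 0 4 0 / 0 0 0 3 0
t=2: a0@(2,3) a1@(2,3) a2@(0,0) a3@(2,3) a4@(0,0) a5@(2,3) | pheromone: 3 0 0 0 0 / 0 0 1 0 0 / 0 0 0 7 0 / 0 0 0 2 0
t=3: a0@(2,3) a1@(2,3) a2@(0,0) a3@(2,3) a4@(0,0) a5@(2,3) | pheromone: 4 0 0 0 0 / 0 0 0 0 0 / 0 0 0 10 0 / 0 0 0 1 0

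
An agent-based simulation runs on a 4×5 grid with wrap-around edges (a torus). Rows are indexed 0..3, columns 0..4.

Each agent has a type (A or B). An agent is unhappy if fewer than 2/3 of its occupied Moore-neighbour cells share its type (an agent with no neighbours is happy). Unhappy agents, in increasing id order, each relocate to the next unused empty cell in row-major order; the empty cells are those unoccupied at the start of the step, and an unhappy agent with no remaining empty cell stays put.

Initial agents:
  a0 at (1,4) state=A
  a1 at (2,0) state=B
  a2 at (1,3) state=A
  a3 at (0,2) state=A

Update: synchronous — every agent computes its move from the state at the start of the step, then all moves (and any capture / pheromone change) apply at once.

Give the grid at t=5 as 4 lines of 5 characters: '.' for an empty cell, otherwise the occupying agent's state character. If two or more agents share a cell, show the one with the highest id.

t=1: a0@(0,0):A a1@(0,1):B a2@(1,3):A a3@(0,2):A
t=2: a0@(0,3):A a1@(0,4):B a2@(1,3):A a3@(1,0):A
t=3: a0@(0,0):A a1@(0,1):B a2@(0,2):A a3@(1,1):A
t=4: a0@(0,3):A a1@(0,4):B a2@(1,0):A a3@(1,1):A
t=5: a0@(0,0):A a1@(0,1):B a2@(0,2):A a3@(1,1):A

ABA..
.A...
.....
.....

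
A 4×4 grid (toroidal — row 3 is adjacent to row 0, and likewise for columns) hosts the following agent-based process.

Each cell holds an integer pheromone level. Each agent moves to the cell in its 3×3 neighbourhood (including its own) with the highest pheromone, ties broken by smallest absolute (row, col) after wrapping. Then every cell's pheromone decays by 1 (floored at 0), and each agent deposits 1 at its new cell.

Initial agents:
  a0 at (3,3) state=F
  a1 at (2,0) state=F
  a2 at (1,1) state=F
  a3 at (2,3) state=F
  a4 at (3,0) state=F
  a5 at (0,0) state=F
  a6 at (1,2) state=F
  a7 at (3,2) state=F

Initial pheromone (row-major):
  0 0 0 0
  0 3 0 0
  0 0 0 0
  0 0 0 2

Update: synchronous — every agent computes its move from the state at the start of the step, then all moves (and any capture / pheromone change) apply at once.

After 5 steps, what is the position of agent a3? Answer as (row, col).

t=1: a0@(3,3) a1@(1,1) a2@(1,1) a3@(3,3) a4@(3,3) a5@(1,1) a6@(1,1) a7@(3,3) | pheromone: 0 0 0 0 / 0 6 0 0 / 0 0 0 0 / 0 0 0 5
t=2: a0@(3,3) a1@(1,1) a2@(1,1) a3@(3,3) a4@(3,3) a5@(1,1) a6@(1,1) a7@(3,3) | pheromone: 0 0 0 0 / 0 9 0 0 / 0 0 0 0 / 0 0 0 8
t=3: a0@(3,3) a1@(1,1) a2@(1,1) a3@(3,3) a4@(3,3) a5@(1,1) a6@(1,1) a7@(3,3) | pheromone: 0 0 0 0 / 0 12 0 0 / 0 0 0 0 / 0 0 0 11
t=4: a0@(3,3) a1@(1,1) a2@(1,1) a3@(3,3) a4@(3,3) a5@(1,1) a6@(1,1) a7@(3,3) | pheromone: 0 0 0 0 / 0 15 0 0 / 0 0 0 0 / 0 0 0 14
t=5: a0@(3,3) a1@(1,1) a2@(1,1) a3@(3,3) a4@(3,3) a5@(1,1) a6@(1,1) a7@(3,3) | pheromone: 0 0 0 0 / 0 18 0 0 / 0 0 0 0 / 0 0 0 17

(3, 3)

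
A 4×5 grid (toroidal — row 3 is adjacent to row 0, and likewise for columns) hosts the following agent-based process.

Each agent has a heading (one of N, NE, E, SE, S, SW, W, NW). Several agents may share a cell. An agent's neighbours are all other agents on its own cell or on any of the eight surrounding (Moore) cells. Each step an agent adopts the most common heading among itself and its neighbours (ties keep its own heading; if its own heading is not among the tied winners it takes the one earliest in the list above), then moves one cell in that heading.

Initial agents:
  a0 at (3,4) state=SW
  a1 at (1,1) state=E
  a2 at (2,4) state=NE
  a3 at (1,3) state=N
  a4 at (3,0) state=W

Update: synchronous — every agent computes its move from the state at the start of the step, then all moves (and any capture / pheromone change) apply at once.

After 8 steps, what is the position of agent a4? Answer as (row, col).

t=1: a0@(0,3):SW a1@(1,2):E a2@(1,0):NE a3@(0,3):N a4@(3,4):W
t=2: a0@(1,2):SW a1@(1,3):E a2@(0,1):NE a3@(3,3):N a4@(3,3):W
t=3: a0@(2,1):SW a1@(1,4):E a2@(3,2):NE a3@(2,3):N a4@(3,2):W
t=4: a0@(3,0):SW a1@(1,0):E a2@(2,3):NE a3@(1,3):N a4@(3,1):W
t=5: a0@(0,4):SW a1@(1,1):E a2@(1,4):NE a3@(0,3):N a4@(3,0):W
t=6: a0@(1,3):SW a1@(1,2):E a2@(0,0):NE a3@(3,3):N a4@(3,4):W
t=7: a0@(2,2):SW a1@(1,3):E a2@(3,1):NE a3@(2,3):N a4@(3,3):W
t=8: a0@(3,1):SW a1@(1,4):E a2@(2,2):NE a3@(1,3):N a4@(3,2):W

(3, 2)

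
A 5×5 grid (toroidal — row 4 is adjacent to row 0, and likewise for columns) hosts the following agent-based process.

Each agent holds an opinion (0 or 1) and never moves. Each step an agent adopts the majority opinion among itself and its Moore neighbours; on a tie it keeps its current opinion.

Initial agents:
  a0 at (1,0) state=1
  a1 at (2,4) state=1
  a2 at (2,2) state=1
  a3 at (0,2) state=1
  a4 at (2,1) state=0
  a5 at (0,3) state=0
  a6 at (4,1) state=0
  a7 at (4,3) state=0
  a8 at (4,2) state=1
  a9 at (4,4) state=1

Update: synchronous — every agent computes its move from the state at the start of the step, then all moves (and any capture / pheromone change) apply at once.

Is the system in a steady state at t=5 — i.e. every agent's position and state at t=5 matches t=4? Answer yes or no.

no

t=1: a0@(1,0):1 a1@(2,4):1 a2@(2,2):1 a3@(0,2):0 a4@(2,1):1 a5@(0,3):1 a6@(4,1):1 a7@(4,3):1 a8@(4,2):0 a9@(4,4):0
t=2: a0@(1,0):1 a1@(2,4):1 a2@(2,2):1 a3@(0,2):1 a4@(2,1):1 a5@(0,3):0 a6@(4,1):0 a7@(4,3):0 a8@(4,2):1 a9@(4,4):1
t=3: a0@(1,0):1 a1@(2,4):1 a2@(2,2):1 a3@(0,2):0 a4@(2,1):1 a5@(0,3):1 a6@(4,1):1 a7@(4,3):1 a8@(4,2):0 a9@(4,4):0
t=4: a0@(1,0):1 a1@(2,4):1 a2@(2,2):1 a3@(0,2):1 a4@(2,1):1 a5@(0,3):0 a6@(4,1):0 a7@(4,3):0 a8@(4,2):1 a9@(4,4):1
t=5: a0@(1,0):1 a1@(2,4):1 a2@(2,2):1 a3@(0,2):0 a4@(2,1):1 a5@(0,3):1 a6@(4,1):1 a7@(4,3):1 a8@(4,2):0 a9@(4,4):0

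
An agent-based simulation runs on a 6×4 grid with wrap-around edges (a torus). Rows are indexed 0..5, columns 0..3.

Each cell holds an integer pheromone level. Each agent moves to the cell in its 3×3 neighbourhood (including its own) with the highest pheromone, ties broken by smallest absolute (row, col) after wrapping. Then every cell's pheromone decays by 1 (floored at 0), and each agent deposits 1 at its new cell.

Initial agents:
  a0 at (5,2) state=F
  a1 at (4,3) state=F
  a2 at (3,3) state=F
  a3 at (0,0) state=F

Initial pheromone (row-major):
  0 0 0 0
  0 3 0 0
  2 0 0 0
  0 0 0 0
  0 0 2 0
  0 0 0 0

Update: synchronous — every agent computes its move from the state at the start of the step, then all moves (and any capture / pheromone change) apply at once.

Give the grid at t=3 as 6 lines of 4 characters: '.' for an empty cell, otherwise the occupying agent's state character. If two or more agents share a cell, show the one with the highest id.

t=1: a0@(4,2) a1@(4,2) a2@(2,0) a3@(1,1) | pheromone: 0 0 0 0 / 0 3 0 0 / 2 0 0 0 / 0 0 0 0 / 0 0 3 0 / 0 0 0 0
t=2: a0@(4,2) a1@(4,2) a2@(1,1) a3@(1,1) | pheromone: 0 0 0 0 / 0 4 0 0 / 1 0 0 0 / 0 0 0 0 / 0 0 4 0 / 0 0 0 0
t=3: a0@(4,2) a1@(4,2) a2@(1,1) a3@(1,1) | pheromone: 0 0 0 0 / 0 5 0 0 / 0 0 0 0 / 0 0 0 0 / 0 0 5 0 / 0 0 0 0

....
.F..
....
....
..F.
....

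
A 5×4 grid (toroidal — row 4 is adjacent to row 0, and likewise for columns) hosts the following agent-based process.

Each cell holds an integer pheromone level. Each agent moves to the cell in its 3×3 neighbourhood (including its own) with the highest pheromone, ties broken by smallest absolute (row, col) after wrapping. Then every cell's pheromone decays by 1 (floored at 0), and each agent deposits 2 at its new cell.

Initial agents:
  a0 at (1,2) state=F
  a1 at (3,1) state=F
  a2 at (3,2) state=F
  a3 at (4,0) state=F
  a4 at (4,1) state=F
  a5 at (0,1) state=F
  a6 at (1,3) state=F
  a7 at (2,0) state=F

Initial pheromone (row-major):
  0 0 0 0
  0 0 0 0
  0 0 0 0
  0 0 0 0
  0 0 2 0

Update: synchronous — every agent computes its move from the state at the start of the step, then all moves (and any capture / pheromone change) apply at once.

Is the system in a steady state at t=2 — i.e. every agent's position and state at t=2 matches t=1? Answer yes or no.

t=1: a0@(0,1) a1@(4,2) a2@(4,2) a3@(0,0) a4@(4,2) a5@(4,2) a6@(0,0) a7@(1,0) | pheromone: 4 2 0 0 / 2 0 0 0 / 0 0 0 0 / 0 0 0 0 / 0 0 9 0
t=2: a0@(4,2) a1@(4,2) a2@(4,2) a3@(0,0) a4@(4,2) a5@(4,2) a6@(0,0) a7@(0,0) | pheromone: 9 1 0 0 / 1 0 0 0 / 0 0 0 0 / 0 0 0 0 / 0 0 18 0

no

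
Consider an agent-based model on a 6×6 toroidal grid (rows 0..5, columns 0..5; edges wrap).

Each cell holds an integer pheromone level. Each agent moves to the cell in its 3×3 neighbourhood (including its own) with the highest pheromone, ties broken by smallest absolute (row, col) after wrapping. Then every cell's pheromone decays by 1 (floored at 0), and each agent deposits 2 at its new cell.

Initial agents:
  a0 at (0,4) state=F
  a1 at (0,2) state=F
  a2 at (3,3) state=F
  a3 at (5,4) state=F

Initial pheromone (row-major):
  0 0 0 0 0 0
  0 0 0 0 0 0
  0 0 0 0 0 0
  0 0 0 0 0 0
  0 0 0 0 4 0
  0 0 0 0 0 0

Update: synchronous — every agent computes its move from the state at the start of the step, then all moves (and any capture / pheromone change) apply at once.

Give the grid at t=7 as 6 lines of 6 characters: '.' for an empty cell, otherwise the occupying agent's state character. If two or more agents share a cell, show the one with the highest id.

.F.F..
......
......
......
....F.
......

t=1: a0@(0,3) a1@(0,1) a2@(4,4) a3@(4,4) | pheromone: 0 2 0 2 0 0 / 0 0 0 0 0 0 / 0 0 0 0 0 0 / 0 0 0 0 0 0 / 0 0 0 0 7 0 / 0 0 0 0 0 0
t=2: a0@(0,3) a1@(0,1) a2@(4,4) a3@(4,4) | pheromone: 0 3 0 3 0 0 / 0 0 0 0 0 0 / 0 0 0 0 0 0 / 0 0 0 0 0 0 / 0 0 0 0 10 0 / 0 0 0 0 0 0
t=3: a0@(0,3) a1@(0,1) a2@(4,4) a3@(4,4) | pheromone: 0 4 0 4 0 0 / 0 0 0 0 0 0 / 0 0 0 0 0 0 / 0 0 0 0 0 0 / 0 0 0 0 13 0 / 0 0 0 0 0 0
t=4: a0@(0,3) a1@(0,1) a2@(4,4) a3@(4,4) | pheromone: 0 5 0 5 0 0 / 0 0 0 0 0 0 / 0 0 0 0 0 0 / 0 0 0 0 0 0 / 0 0 0 0 16 0 / 0 0 0 0 0 0
t=5: a0@(0,3) a1@(0,1) a2@(4,4) a3@(4,4) | pheromone: 0 6 0 6 0 0 / 0 0 0 0 0 0 / 0 0 0 0 0 0 / 0 0 0 0 0 0 / 0 0 0 0 19 0 / 0 0 0 0 0 0
t=6: a0@(0,3) a1@(0,1) a2@(4,4) a3@(4,4) | pheromone: 0 7 0 7 0 0 / 0 0 0 0 0 0 / 0 0 0 0 0 0 / 0 0 0 0 0 0 / 0 0 0 0 22 0 / 0 0 0 0 0 0
t=7: a0@(0,3) a1@(0,1) a2@(4,4) a3@(4,4) | pheromone: 0 8 0 8 0 0 / 0 0 0 0 0 0 / 0 0 0 0 0 0 / 0 0 0 0 0 0 / 0 0 0 0 25 0 / 0 0 0 0 0 0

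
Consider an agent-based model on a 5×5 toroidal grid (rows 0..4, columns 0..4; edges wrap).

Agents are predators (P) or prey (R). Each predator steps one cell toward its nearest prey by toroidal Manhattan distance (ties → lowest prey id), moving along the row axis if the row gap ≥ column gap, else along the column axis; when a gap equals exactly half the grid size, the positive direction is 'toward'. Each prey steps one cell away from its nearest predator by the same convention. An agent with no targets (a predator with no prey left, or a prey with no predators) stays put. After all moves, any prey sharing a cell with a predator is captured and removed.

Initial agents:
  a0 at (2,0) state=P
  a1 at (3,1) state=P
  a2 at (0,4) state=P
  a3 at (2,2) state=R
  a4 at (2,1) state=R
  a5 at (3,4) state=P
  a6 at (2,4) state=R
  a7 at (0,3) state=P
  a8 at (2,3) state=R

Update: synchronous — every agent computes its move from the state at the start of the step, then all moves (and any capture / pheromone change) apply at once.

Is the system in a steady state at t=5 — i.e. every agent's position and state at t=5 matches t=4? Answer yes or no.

t=1: a0@(2,1):P a1@(2,1):P a2@(1,4):P a3@(2,3):R a4@(2,2):R a5@(2,4):P a6@(2,3):R a7@(1,3):P a8@(2,2):R
t=2: a0@(2,2):P a1@(2,2):P a2@(2,4):P a5@(2,3):P a7@(2,3):P
t=3: (unchanged — steady state)

yes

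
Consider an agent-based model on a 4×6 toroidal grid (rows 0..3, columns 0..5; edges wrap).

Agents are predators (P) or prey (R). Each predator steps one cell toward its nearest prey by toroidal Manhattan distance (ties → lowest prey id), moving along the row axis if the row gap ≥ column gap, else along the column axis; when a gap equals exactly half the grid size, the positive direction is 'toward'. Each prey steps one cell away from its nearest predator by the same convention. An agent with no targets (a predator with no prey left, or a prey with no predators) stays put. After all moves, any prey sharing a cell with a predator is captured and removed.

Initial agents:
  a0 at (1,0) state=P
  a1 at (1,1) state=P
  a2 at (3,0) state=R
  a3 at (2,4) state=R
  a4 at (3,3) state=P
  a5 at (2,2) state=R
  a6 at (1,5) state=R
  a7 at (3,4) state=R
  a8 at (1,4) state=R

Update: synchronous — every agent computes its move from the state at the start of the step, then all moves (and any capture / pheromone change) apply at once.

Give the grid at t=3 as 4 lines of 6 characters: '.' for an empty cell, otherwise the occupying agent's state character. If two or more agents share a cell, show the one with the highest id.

RR....
.RRP..
....RP
......

t=1: a0@(1,5):P a1@(2,1):P a2@(2,0):R a3@(1,4):R a4@(3,4):P a5@(3,2):R a6@(1,4):R a7@(3,5):R a8@(1,3):R
t=2: a0@(1,4):P a1@(2,0):P a2@(2,5):R a3@(1,3):R a4@(3,5):P a5@(0,2):R a6@(1,3):R a7@(3,0):R a8@(1,2):R
t=3: a0@(1,3):P a1@(2,5):P a2@(2,4):R a3@(1,2):R a4@(2,5):P a5@(0,1):R a6@(1,2):R a7@(0,0):R a8@(1,1):R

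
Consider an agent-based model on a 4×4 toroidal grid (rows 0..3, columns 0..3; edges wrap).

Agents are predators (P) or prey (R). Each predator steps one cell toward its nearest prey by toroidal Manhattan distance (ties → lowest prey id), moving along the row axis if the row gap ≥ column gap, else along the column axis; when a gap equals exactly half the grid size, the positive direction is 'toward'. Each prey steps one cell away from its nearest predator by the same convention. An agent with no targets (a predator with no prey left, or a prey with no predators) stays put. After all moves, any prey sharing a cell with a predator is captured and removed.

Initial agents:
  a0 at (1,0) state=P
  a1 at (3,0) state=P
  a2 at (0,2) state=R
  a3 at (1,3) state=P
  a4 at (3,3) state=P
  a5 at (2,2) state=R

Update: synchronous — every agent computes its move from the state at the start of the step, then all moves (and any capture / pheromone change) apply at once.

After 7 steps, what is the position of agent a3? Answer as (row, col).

t=1: a0@(1,1):P a1@(3,1):P a2@(3,2):R a3@(0,3):P a4@(0,3):P a5@(3,2):R
t=2: a0@(2,1):P a1@(3,2):P a3@(3,3):P a4@(3,3):P
t=3: (unchanged — steady state)

(3, 3)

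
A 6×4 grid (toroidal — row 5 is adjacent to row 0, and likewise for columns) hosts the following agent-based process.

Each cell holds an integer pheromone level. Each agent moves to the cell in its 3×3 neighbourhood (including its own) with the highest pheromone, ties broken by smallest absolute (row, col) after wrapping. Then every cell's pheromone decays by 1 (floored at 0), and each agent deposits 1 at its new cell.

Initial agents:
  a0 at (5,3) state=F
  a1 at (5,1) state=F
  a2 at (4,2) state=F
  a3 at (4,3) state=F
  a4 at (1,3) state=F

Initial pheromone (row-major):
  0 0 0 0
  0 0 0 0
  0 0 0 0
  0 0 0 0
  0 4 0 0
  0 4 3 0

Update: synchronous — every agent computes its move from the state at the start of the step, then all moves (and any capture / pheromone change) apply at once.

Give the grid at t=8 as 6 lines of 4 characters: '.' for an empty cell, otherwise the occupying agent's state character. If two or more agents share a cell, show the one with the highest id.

t=1: a0@(5,2) a1@(4,1) a2@(4,1) a3@(5,2) a4@(0,0) | pheromone: 1 0 0 0 / 0 0 0 0 / 0 0 0 0 / 0 0 0 0 / 0 5 0 0 / 0 3 4 0
t=2: a0@(4,1) a1@(4,1) a2@(4,1) a3@(4,1) a4@(5,1) | pheromone: 0 0 0 0 / 0 0 0 0 / 0 0 0 0 / 0 0 0 0 / 0 8 0 0 / 0 3 3 0
t=3: a0@(4,1) a1@(4,1) a2@(4,1) a3@(4,1) a4@(4,1) | pheromone: 0 0 0 0 / 0 0 0 0 / 0 0 0 0 / 0 0 0 0 / 0 12 0 0 / 0 2 2 0
t=4: a0@(4,1) a1@(4,1) a2@(4,1) a3@(4,1) a4@(4,1) | pheromone: 0 0 0 0 / 0 0 0 0 / 0 0 0 0 / 0 0 0 0 / 0 16 0 0 / 0 1 1 0
t=5: a0@(4,1) a1@(4,1) a2@(4,1) a3@(4,1) a4@(4,1) | pheromone: 0 0 0 0 / 0 0 0 0 / 0 0 0 0 / 0 0 0 0 / 0 20 0 0 / 0 0 0 0
t=6: a0@(4,1) a1@(4,1) a2@(4,1) a3@(4,1) a4@(4,1) | pheromone: 0 0 0 0 / 0 0 0 0 / 0 0 0 0 / 0 0 0 0 / 0 24 0 0 / 0 0 0 0
t=7: a0@(4,1) a1@(4,1) a2@(4,1) a3@(4,1) a4@(4,1) | pheromone: 0 0 0 0 / 0 0 0 0 / 0 0 0 0 / 0 0 0 0 / 0 28 0 0 / 0 0 0 0
t=8: a0@(4,1) a1@(4,1) a2@(4,1) a3@(4,1) a4@(4,1) | pheromone: 0 0 0 0 / 0 0 0 0 / 0 0 0 0 / 0 0 0 0 / 0 32 0 0 / 0 0 0 0

....
....
....
....
.F..
....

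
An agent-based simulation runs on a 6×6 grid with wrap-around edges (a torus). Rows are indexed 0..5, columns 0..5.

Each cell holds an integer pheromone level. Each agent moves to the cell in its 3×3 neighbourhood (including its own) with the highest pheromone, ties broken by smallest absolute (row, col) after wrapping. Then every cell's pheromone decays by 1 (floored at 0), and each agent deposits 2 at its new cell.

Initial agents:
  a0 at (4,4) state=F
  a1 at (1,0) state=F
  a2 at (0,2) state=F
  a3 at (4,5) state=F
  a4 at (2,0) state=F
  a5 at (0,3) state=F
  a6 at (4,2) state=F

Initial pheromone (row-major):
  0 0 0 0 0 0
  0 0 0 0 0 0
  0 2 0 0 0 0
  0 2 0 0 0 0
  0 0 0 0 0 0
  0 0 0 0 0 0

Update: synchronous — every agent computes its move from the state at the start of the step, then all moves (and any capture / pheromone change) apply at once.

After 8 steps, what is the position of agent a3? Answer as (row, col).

(2, 1)

t=1: a0@(3,3) a1@(2,1) a2@(0,1) a3@(3,0) a4@(2,1) a5@(0,2) a6@(3,1) | pheromone: 0 2 2 0 0 0 / 0 0 0 0 0 0 / 0 5 0 0 0 0 / 2 3 0 2 0 0 / 0 0 0 0 0 0 / 0 0 0 0 0 0
t=2: a0@(3,3) a1@(2,1) a2@(0,1) a3@(2,1) a4@(2,1) a5@(0,1) a6@(2,1) | pheromone: 0 5 1 0 0 0 / 0 0 0 0 0 0 / 0 12 0 0 0 0 / 1 2 0 3 0 0 / 0 0 0 0 0 0 / 0 0 0 0 0 0
t=3: a0@(3,3) a1@(2,1) a2@(0,1) a3@(2,1) a4@(2,1) a5@(0,1) a6@(2,1) | pheromone: 0 8 0 0 0 0 / 0 0 0 0 0 0 / 0 19 0 0 0 0 / 0 1 0 4 0 0 / 0 0 0 0 0 0 / 0 0 0 0 0 0
t=4: a0@(3,3) a1@(2,1) a2@(0,1) a3@(2,1) a4@(2,1) a5@(0,1) a6@(2,1) | pheromone: 0 11 0 0 0 0 / 0 0 0 0 0 0 / 0 26 0 0 0 0 / 0 0 0 5 0 0 / 0 0 0 0 0 0 / 0 0 0 0 0 0
t=5: a0@(3,3) a1@(2,1) a2@(0,1) a3@(2,1) a4@(2,1) a5@(0,1) a6@(2,1) | pheromone: 0 14 0 0 0 0 / 0 0 0 0 0 0 / 0 33 0 0 0 0 / 0 0 0 6 0 0 / 0 0 0 0 0 0 / 0 0 0 0 0 0
t=6: a0@(3,3) a1@(2,1) a2@(0,1) a3@(2,1) a4@(2,1) a5@(0,1) a6@(2,1) | pheromone: 0 17 0 0 0 0 / 0 0 0 0 0 0 / 0 40 0 0 0 0 / 0 0 0 7 0 0 / 0 0 0 0 0 0 / 0 0 0 0 0 0
t=7: a0@(3,3) a1@(2,1) a2@(0,1) a3@(2,1) a4@(2,1) a5@(0,1) a6@(2,1) | pheromone: 0 20 0 0 0 0 / 0 0 0 0 0 0 / 0 47 0 0 0 0 / 0 0 0 8 0 0 / 0 0 0 0 0 0 / 0 0 0 0 0 0
t=8: a0@(3,3) a1@(2,1) a2@(0,1) a3@(2,1) a4@(2,1) a5@(0,1) a6@(2,1) | pheromone: 0 23 0 0 0 0 / 0 0 0 0 0 0 / 0 54 0 0 0 0 / 0 0 0 9 0 0 / 0 0 0 0 0 0 / 0 0 0 0 0 0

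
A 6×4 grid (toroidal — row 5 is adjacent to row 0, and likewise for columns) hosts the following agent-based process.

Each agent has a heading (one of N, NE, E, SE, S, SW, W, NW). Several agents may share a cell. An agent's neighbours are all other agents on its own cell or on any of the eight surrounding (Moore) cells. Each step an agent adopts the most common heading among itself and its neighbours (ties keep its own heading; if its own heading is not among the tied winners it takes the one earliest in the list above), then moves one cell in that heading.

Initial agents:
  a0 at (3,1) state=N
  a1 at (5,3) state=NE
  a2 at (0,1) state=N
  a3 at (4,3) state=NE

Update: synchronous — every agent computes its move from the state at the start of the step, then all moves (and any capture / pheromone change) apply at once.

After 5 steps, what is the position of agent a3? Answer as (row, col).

t=1: a0@(2,1):N a1@(4,0):NE a2@(5,1):N a3@(3,0):NE
t=2: a0@(1,1):N a1@(3,1):NE a2@(4,1):N a3@(2,1):NE
t=3: a0@(0,1):N a1@(2,2):NE a2@(3,1):N a3@(1,2):NE
t=4: a0@(5,1):N a1@(1,3):NE a2@(2,1):N a3@(0,3):NE
t=5: a0@(4,1):N a1@(0,0):NE a2@(1,1):N a3@(5,0):NE

(5, 0)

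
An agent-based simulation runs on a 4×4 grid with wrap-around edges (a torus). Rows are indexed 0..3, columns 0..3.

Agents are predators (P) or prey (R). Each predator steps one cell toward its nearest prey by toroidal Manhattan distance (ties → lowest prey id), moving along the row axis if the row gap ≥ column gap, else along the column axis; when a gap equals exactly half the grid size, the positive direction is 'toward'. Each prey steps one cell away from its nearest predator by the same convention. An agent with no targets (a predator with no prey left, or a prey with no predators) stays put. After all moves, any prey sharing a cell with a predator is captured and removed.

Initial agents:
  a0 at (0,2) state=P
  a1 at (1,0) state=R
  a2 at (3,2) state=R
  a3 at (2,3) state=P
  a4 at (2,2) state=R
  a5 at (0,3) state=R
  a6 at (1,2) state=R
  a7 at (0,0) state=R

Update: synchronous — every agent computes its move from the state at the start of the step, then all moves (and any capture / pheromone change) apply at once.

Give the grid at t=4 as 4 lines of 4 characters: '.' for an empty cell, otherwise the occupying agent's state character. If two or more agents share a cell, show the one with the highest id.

...R
....
....
P..P

t=1: a0@(3,2):P a1@(0,0):R a3@(2,2):P a4@(2,1):R a5@(0,0):R a7@(0,3):R
t=2: a0@(2,2):P a1@(0,3):R a3@(2,1):P a4@(2,0):R a5@(0,3):R a7@(1,3):R
t=3: a0@(2,3):P a1@(3,3):R a3@(2,0):P a5@(3,3):R a7@(0,3):R
t=4: a0@(3,3):P a1@(0,3):R a3@(3,0):P a5@(0,3):R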